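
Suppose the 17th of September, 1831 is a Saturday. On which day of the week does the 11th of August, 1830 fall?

Count forward from the earlier date (August 11, 1830) to the later (September 17, 1831):
August 1830: 31 − 11 = 20 days remain.
Then 12 full months totalling 365 days.
September 1–17, 1831: 17 days.
Total: 20 + 365 + 17 = 402 days.
402 mod 7 = 3, so 3 days before Saturday is Wednesday.

Wednesday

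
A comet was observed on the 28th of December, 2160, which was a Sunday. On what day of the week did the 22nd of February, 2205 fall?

From December 28, 2160 to December 28, 2204: 44 years, of which 10 contain a Feb 29 — 34×365 + 10×366 = 16070 days.
(2200 is not a leap year (divisible by 100 but not 400).)
December 2204: 31 − 28 = 3 days remain.
Then January (31): 31 days.
February 1–22, 2205: 22 days (2205 is not a leap year).
Residual: 56 days.
Total: 16126 days.
16126 mod 7 = 5, so 5 days after Sunday is Friday.

Friday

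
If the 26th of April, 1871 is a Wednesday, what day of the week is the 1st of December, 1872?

Day-of-year of April 26, 1871: 116.
Day-of-year of December 1, 1872: 336.
1871 has 365 days, so 365 − 116 = 249 days remain in 1871.
Total: 249 + 336 = 585 days.
585 mod 7 = 4, so 4 days after Wednesday is Sunday.

Sunday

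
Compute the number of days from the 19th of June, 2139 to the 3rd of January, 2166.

9695

From June 19, 2139 to June 19, 2165: 26 years, of which 7 contain a Feb 29 — 19×365 + 7×366 = 9497 days.
June 2165: 30 − 19 = 11 days remain.
Then July (31), August (31), September (30), October (31), November (30), December (31): 31 + 31 + 30 + 31 + 30 + 31 = 184 days.
January 1–3, 2166: 3 days.
Residual: 198 days.
Total: 9695 days.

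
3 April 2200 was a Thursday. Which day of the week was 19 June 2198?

Tuesday

Count forward from the earlier date (June 19, 2198) to the later (April 3, 2200):
June 2198: 30 − 19 = 11 days remain.
Then 21 full months totalling 639 days.
April 1–3, 2200: 3 days.
Total: 11 + 639 + 3 = 653 days.
653 mod 7 = 2, so 2 days before Thursday is Tuesday.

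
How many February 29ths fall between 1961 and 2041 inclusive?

20

Years divisible by 4: 1964, 1968, …, 2040 — 20 in all.
2000 is divisible by 400, so still leap.
No century exceptions apply. Count: 20.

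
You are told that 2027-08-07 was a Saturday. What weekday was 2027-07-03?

Saturday

Count forward from the earlier date (July 3, 2027) to the later (August 7, 2027):
July 2027: 31 − 3 = 28 days remain.
August 1–7, 2027: 7 days.
Total: 28 + 7 = 35 days.
35 is a multiple of 7, so 2027-07-03 falls on the same weekday: Saturday.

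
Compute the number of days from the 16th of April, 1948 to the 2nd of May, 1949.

April 16, 1948 → April 16, 1949: 365 days.
April 1949: 30 − 16 = 14 days remain.
May 1–2, 1949: 2 days.
Residual: 16 days.
Total: 381 days.

381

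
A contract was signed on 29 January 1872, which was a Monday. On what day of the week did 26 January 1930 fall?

From January 29, 1872 to January 29, 1929: 57 years, of which 14 contain a Feb 29 — 43×365 + 14×366 = 20819 days.
(1900 is not a leap year (divisible by 100 but not 400).)
January 1929: 31 − 29 = 2 days remain.
Then 11 full months totalling 334 days.
January 1–26, 1930: 26 days.
Residual: 362 days.
Total: 21181 days.
21181 mod 7 = 6, so 6 days after Monday is Sunday.

Sunday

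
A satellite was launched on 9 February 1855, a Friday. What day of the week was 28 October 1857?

Wednesday

Day-of-year of February 9, 1855: 40.
Day-of-year of October 28, 1857: 301.
1855 has 365 days, so 365 − 40 = 325 days remain in 1855.
Full years: 1856: 366. Sum = 366.
Total: 325 + 366 + 301 = 992 days.
992 mod 7 = 5, so 5 days after Friday is Wednesday.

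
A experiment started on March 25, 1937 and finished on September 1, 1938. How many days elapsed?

March 1937: 31 − 25 = 6 days remain.
Then 17 full months totalling 518 days.
September 1, 1938: 1 day.
Total: 6 + 518 + 1 = 525 days.

525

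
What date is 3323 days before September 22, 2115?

August 17, 2106

Count 3323 days before September 22, 2115:
From August 17, 2106 to August 17, 2115: 9 years, of which 2 contain a Feb 29 — 7×365 + 2×366 = 3287 days.
August 2115: 31 − 17 = 14 days remain.
September 1–22, 2115: 22 days.
Residual: 36 days.
Total: 3323 days.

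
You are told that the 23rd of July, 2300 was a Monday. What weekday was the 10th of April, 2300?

Tuesday

Count forward from the earlier date (April 10, 2300) to the later (July 23, 2300):
April 2300: 30 − 10 = 20 days remain.
Then May (31), June (30): 31 + 30 = 61 days.
July 1–23, 2300: 23 days.
Total: 20 + 61 + 23 = 104 days.
104 mod 7 = 6, so 6 days before Monday is Tuesday.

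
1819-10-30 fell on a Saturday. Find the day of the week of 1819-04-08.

Thursday

Count forward from the earlier date (April 8, 1819) to the later (October 30, 1819):
April 1819: 30 − 8 = 22 days remain.
Then May (31), June (30), July (31), August (31), September (30): 31 + 30 + 31 + 31 + 30 = 153 days.
October 1–30, 1819: 30 days.
Total: 22 + 153 + 30 = 205 days.
205 mod 7 = 2, so 2 days before Saturday is Thursday.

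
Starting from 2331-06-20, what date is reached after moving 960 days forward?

2334-02-04

Count 960 days after June 20, 2331:
June 20, 2331 → June 20, 2332: 366 days (2332 is a leap year).
June 20, 2332 → June 20, 2333: 365 days.
June 2333: 30 − 20 = 10 days remain.
Then July (31), August (31), September (30), October (31), November (30), December (31), January (31): 31 + 31 + 30 + 31 + 30 + 31 + 31 = 215 days.
February 1–4, 2334: 4 days (2334 is not a leap year).
Residual: 229 days.
Total: 960 days.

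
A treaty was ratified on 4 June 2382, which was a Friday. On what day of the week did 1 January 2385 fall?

Tuesday

June 4, 2382 → June 4, 2383: 365 days.
June 4, 2383 → June 4, 2384: 366 days (2384 is a leap year).
June 2384: 30 − 4 = 26 days remain.
Then July (31), August (31), September (30), October (31), November (30), December (31): 31 + 31 + 30 + 31 + 30 + 31 = 184 days.
January 1, 2385: 1 day.
Residual: 211 days.
Total: 942 days.
942 mod 7 = 4, so 4 days after Friday is Tuesday.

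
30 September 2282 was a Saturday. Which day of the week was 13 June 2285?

Day-of-year of September 30, 2282: 273.
Day-of-year of June 13, 2285: 164.
2282 has 365 days, so 365 − 273 = 92 days remain in 2282.
Full years: 2283: 365; 2284: 366. Sum = 731.
Total: 92 + 731 + 164 = 987 days.
987 is a multiple of 7, so 13 June 2285 falls on the same weekday: Saturday.

Saturday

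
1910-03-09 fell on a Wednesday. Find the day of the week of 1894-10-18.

Count forward from the earlier date (October 18, 1894) to the later (March 9, 1910):
Day-of-year of October 18, 1894: 291.
Day-of-year of March 9, 1910: 68.
1894 has 365 days, so 365 − 291 = 74 days remain in 1894.
Full years 1895–1909: 12 common + 3 leap = 12×365 + 3×366 = 5478 days.
Total: 74 + 5478 + 68 = 5620 days.
5620 mod 7 = 6, so 6 days before Wednesday is Thursday.

Thursday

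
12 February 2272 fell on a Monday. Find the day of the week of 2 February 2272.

Friday

Count forward from the earlier date (February 2, 2272) to the later (February 12, 2272):
Within February 2272: 12 − 2 = 10 days.
10 mod 7 = 3, so 3 days before Monday is Friday.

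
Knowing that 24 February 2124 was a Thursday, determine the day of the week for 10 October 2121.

Count forward from the earlier date (October 10, 2121) to the later (February 24, 2124):
Day-of-year of October 10, 2121: 283.
Day-of-year of February 24, 2124: 55.
2121 has 365 days, so 365 − 283 = 82 days remain in 2121.
Full years: 2122: 365; 2123: 365. Sum = 730.
Total: 82 + 730 + 55 = 867 days.
867 mod 7 = 6, so 6 days before Thursday is Friday.

Friday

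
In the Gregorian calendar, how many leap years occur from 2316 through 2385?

18

Years divisible by 4: 2316, 2320, …, 2384 — 18 in all.
No century exceptions apply. Count: 18.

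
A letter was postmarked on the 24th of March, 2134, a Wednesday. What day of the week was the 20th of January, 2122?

Tuesday

Count forward from the earlier date (January 20, 2122) to the later (March 24, 2134):
From January 20, 2122 to January 20, 2134: 12 years, of which 3 contain a Feb 29 — 9×365 + 3×366 = 4383 days.
January 2134: 31 − 20 = 11 days remain.
Then February 2134 (28): 28 days.
March 1–24, 2134: 24 days.
Residual: 63 days.
Total: 4446 days.
4446 mod 7 = 1, so 1 day before Wednesday is Tuesday.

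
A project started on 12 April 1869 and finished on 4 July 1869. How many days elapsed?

April 1869: 30 − 12 = 18 days remain.
Then May (31), June (30): 31 + 30 = 61 days.
July 1–4, 1869: 4 days.
Total: 18 + 61 + 4 = 83 days.

83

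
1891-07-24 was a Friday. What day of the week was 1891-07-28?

Tuesday

Within July 1891: 28 − 24 = 4 days.
4 mod 7 = 4, so 4 days after Friday is Tuesday.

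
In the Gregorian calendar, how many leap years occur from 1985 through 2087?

Years divisible by 4: 1988, 1992, …, 2084 — 25 in all.
2000 is divisible by 400, so still leap.
No century exceptions apply. Count: 25.

25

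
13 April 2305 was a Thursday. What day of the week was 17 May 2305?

Wednesday

April 2305: 30 − 13 = 17 days remain.
May 1–17, 2305: 17 days.
Total: 17 + 17 = 34 days.
34 mod 7 = 6, so 6 days after Thursday is Wednesday.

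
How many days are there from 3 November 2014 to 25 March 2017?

November 3, 2014 → November 3, 2015: 365 days.
November 3, 2015 → November 3, 2016: 366 days (2016 is a leap year).
November 2016: 30 − 3 = 27 days remain.
Then December (31), January (31), February 2017 (28): 31 + 31 + 28 = 90 days.
March 1–25, 2017: 25 days.
Residual: 142 days.
Total: 873 days.

873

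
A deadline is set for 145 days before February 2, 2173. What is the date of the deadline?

September 10, 2172

Count 145 days before February 2, 2173:
Day-of-year of September 10, 2172: 254.
Day-of-year of February 2, 2173: 33.
2172 has 366 days, so 366 − 254 = 112 days remain in 2172.
Total: 112 + 33 = 145 days.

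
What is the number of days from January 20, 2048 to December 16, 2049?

696

January 2048: 31 − 20 = 11 days remain.
Then 22 full months totalling 669 days.
December 1–16, 2049: 16 days.
Total: 11 + 669 + 16 = 696 days.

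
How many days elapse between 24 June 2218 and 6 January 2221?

927

June 24, 2218 → June 24, 2219: 365 days.
June 24, 2219 → June 24, 2220: 366 days (2220 is a leap year).
June 2220: 30 − 24 = 6 days remain.
Then July (31), August (31), September (30), October (31), November (30), December (31): 31 + 31 + 30 + 31 + 30 + 31 = 184 days.
January 1–6, 2221: 6 days.
Residual: 196 days.
Total: 927 days.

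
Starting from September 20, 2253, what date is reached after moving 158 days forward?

February 25, 2254

Count 158 days after September 20, 2253:
September 2253: 30 − 20 = 10 days remain.
Then October (31), November (30), December (31), January (31): 31 + 30 + 31 + 31 = 123 days.
February 1–25, 2254: 25 days (2254 is not a leap year).
Total: 10 + 123 + 25 = 158 days.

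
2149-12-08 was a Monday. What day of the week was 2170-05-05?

Saturday

Day-of-year of December 8, 2149: 342.
Day-of-year of May 5, 2170: 125.
2149 has 365 days, so 365 − 342 = 23 days remain in 2149.
Full years 2150–2169: 15 common + 5 leap = 15×365 + 5×366 = 7305 days.
Total: 23 + 7305 + 125 = 7453 days.
7453 mod 7 = 5, so 5 days after Monday is Saturday.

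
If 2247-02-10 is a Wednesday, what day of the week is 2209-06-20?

Tuesday

Count forward from the earlier date (June 20, 2209) to the later (February 10, 2247):
Day-of-year of June 20, 2209: 171.
Day-of-year of February 10, 2247: 41.
2209 has 365 days, so 365 − 171 = 194 days remain in 2209.
Full years 2210–2246: 28 common + 9 leap = 28×365 + 9×366 = 13514 days.
Total: 194 + 13514 + 41 = 13749 days.
13749 mod 7 = 1, so 1 day before Wednesday is Tuesday.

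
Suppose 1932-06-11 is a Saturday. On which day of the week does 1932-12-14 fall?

June 1932: 30 − 11 = 19 days remain.
Then July (31), August (31), September (30), October (31), November (30): 31 + 31 + 30 + 31 + 30 = 153 days.
December 1–14, 1932: 14 days.
Total: 19 + 153 + 14 = 186 days.
186 mod 7 = 4, so 4 days after Saturday is Wednesday.

Wednesday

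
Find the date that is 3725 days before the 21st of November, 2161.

the 10th of September, 2151

Count 3725 days before November 21, 2161:
From September 10, 2151 to September 10, 2161: 10 years, of which 3 contain a Feb 29 — 7×365 + 3×366 = 3653 days.
September 2161: 30 − 10 = 20 days remain.
Then October (31): 31 days.
November 1–21, 2161: 21 days.
Residual: 72 days.
Total: 3725 days.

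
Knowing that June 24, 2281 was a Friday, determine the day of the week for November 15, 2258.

Monday

Count forward from the earlier date (November 15, 2258) to the later (June 24, 2281):
Day-of-year of November 15, 2258: 319.
Day-of-year of June 24, 2281: 175.
2258 has 365 days, so 365 − 319 = 46 days remain in 2258.
Full years 2259–2280: 16 common + 6 leap = 16×365 + 6×366 = 8036 days.
Total: 46 + 8036 + 175 = 8257 days.
8257 mod 7 = 4, so 4 days before Friday is Monday.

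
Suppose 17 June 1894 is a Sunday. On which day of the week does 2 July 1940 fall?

Tuesday

From June 17, 1894 to June 17, 1940: 46 years, of which 11 contain a Feb 29 — 35×365 + 11×366 = 16801 days.
(1900 is not a leap year (divisible by 100 but not 400).)
June 1940: 30 − 17 = 13 days remain.
July 1–2, 1940: 2 days.
Residual: 15 days.
Total: 16816 days.
16816 mod 7 = 2, so 2 days after Sunday is Tuesday.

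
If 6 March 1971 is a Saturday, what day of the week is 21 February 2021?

Sunday

From March 6, 1971 to March 6, 2020: 49 years, of which 13 contain a Feb 29 — 36×365 + 13×366 = 17898 days.
(2000 is a leap year (divisible by 400).)
March 2020: 31 − 6 = 25 days remain.
Then 10 full months totalling 306 days.
February 1–21, 2021: 21 days (2021 is not a leap year).
Residual: 352 days.
Total: 18250 days.
18250 mod 7 = 1, so 1 day after Saturday is Sunday.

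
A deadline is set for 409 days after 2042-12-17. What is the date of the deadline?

2044-01-30

Count 409 days after December 17, 2042:
December 2042: 31 − 17 = 14 days remain.
Then 12 full months totalling 365 days.
January 1–30, 2044: 30 days.
Total: 14 + 365 + 30 = 409 days.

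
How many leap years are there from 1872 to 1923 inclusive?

12

Years divisible by 4: 1872, 1876, …, 1920 — 13 in all.
Of these, 1900 is divisible by 100 but not 400, so not leap.
Leap years: 13 − 1 = 12.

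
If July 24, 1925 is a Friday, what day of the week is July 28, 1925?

Within July 1925: 28 − 24 = 4 days.
4 mod 7 = 4, so 4 days after Friday is Tuesday.

Tuesday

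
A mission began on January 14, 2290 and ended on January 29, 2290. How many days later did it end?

15

Within January 2290: 29 − 14 = 15 days.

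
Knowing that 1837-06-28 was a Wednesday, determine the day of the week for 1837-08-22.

Tuesday

June 1837: 30 − 28 = 2 days remain.
Then July (31): 31 days.
August 1–22, 1837: 22 days.
Total: 2 + 31 + 22 = 55 days.
55 mod 7 = 6, so 6 days after Wednesday is Tuesday.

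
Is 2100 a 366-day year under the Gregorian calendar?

No

2100 is not a leap year (divisible by 100 but not 400).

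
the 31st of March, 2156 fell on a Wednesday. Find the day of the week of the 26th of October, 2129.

Count forward from the earlier date (October 26, 2129) to the later (March 31, 2156):
From October 26, 2129 to October 26, 2155: 26 years, of which 6 contain a Feb 29 — 20×365 + 6×366 = 9496 days.
October 2155: 31 − 26 = 5 days remain.
Then November (30), December (31), January (31), February 2156 (29): 30 + 31 + 31 + 29 = 121 days.
March 1–31, 2156: 31 days.
Residual: 157 days.
Total: 9653 days.
9653 is a multiple of 7, so the 26th of October, 2129 falls on the same weekday: Wednesday.

Wednesday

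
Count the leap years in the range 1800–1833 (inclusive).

Years divisible by 4 in [1800, 1833]: 1800, 1804, 1808, 1812, 1816, 1820, 1824, 1828, 1832.
Of these, 1800 is divisible by 100 but not 400, so not leap.
Leap years: 9 − 1 = 8.

8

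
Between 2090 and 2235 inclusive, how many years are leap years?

34

Years divisible by 4: 2092, 2096, …, 2232 — 36 in all.
Of these, 2100, 2200 are divisible by 100 but not 400, so not leap.
Leap years: 36 − 2 = 34.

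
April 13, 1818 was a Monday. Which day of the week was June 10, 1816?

Monday

Count forward from the earlier date (June 10, 1816) to the later (April 13, 1818):
June 1816: 30 − 10 = 20 days remain.
Then 21 full months totalling 639 days.
April 1–13, 1818: 13 days.
Total: 20 + 639 + 13 = 672 days.
672 is a multiple of 7, so June 10, 1816 falls on the same weekday: Monday.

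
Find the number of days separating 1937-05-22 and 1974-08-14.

From May 22, 1937 to May 22, 1974: 37 years, of which 9 contain a Feb 29 — 28×365 + 9×366 = 13514 days.
May 1974: 31 − 22 = 9 days remain.
Then June (30), July (31): 30 + 31 = 61 days.
August 1–14, 1974: 14 days.
Residual: 84 days.
Total: 13598 days.

13598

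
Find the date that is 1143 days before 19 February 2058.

3 January 2055

Count 1143 days before February 19, 2058:
January 3, 2055 → January 3, 2056: 365 days.
January 3, 2056 → January 3, 2057: 366 days (2056 is a leap year).
January 3, 2057 → January 3, 2058: 365 days.
January 2058: 31 − 3 = 28 days remain.
February 1–19, 2058: 19 days (2058 is not a leap year).
Residual: 47 days.
Total: 1143 days.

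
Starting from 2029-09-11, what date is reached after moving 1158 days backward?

2026-07-11

Count 1158 days before September 11, 2029:
July 11, 2026 → July 11, 2027: 365 days.
July 11, 2027 → July 11, 2028: 366 days (2028 is a leap year).
July 11, 2028 → July 11, 2029: 365 days.
July 2029: 31 − 11 = 20 days remain.
Then August (31): 31 days.
September 1–11, 2029: 11 days.
Residual: 62 days.
Total: 1158 days.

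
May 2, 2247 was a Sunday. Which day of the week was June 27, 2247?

Sunday

May 2247: 31 − 2 = 29 days remain.
June 1–27, 2247: 27 days.
Total: 29 + 27 = 56 days.
56 is a multiple of 7, so June 27, 2247 falls on the same weekday: Sunday.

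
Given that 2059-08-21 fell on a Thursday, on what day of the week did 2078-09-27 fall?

Day-of-year of August 21, 2059: 233.
Day-of-year of September 27, 2078: 270.
2059 has 365 days, so 365 − 233 = 132 days remain in 2059.
Full years 2060–2077: 13 common + 5 leap = 13×365 + 5×366 = 6575 days.
Total: 132 + 6575 + 270 = 6977 days.
6977 mod 7 = 5, so 5 days after Thursday is Tuesday.

Tuesday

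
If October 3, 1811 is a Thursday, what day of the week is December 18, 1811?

Wednesday

October 1811: 31 − 3 = 28 days remain.
Then November (30): 30 days.
December 1–18, 1811: 18 days.
Total: 28 + 30 + 18 = 76 days.
76 mod 7 = 6, so 6 days after Thursday is Wednesday.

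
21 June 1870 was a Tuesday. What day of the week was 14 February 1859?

Count forward from the earlier date (February 14, 1859) to the later (June 21, 1870):
Day-of-year of February 14, 1859: 45.
Day-of-year of June 21, 1870: 172.
1859 has 365 days, so 365 − 45 = 320 days remain in 1859.
Full years 1860–1869: 7 common + 3 leap = 7×365 + 3×366 = 3653 days.
Total: 320 + 3653 + 172 = 4145 days.
4145 mod 7 = 1, so 1 day before Tuesday is Monday.

Monday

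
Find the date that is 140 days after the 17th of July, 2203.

the 4th of December, 2203

Count 140 days after July 17, 2203:
July 2203: 31 − 17 = 14 days remain.
Then August (31), September (30), October (31), November (30): 31 + 30 + 31 + 30 = 122 days.
December 1–4, 2203: 4 days.
Total: 14 + 122 + 4 = 140 days.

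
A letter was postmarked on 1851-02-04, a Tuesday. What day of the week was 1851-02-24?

Monday

Within February 1851: 24 − 4 = 20 days.
20 mod 7 = 6, so 6 days after Tuesday is Monday.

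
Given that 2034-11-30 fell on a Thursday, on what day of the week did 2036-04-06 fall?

November 30, 2034 → November 30, 2035: 365 days.
November 2035: 30 − 30 = 0 days remain.
Then December (31), January (31), February 2036 (29), March (31): 31 + 31 + 29 + 31 = 122 days.
April 1–6, 2036: 6 days.
Residual: 128 days.
Total: 493 days.
493 mod 7 = 3, so 3 days after Thursday is Sunday.

Sunday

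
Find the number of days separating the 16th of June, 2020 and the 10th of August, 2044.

8821

Day-of-year of June 16, 2020: 168.
Day-of-year of August 10, 2044: 223.
2020 has 366 days, so 366 − 168 = 198 days remain in 2020.
Full years 2021–2043: 18 common + 5 leap = 18×365 + 5×366 = 8400 days.
Total: 198 + 8400 + 223 = 8821 days.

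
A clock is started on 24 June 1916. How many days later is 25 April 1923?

2496

June 24, 1916 → June 24, 1917: 365 days.
June 24, 1917 → June 24, 1918: 365 days.
June 24, 1918 → June 24, 1919: 365 days.
June 24, 1919 → June 24, 1920: 366 days (1920 is a leap year).
June 24, 1920 → June 24, 1921: 365 days.
June 24, 1921 → June 24, 1922: 365 days.
June 1922: 30 − 24 = 6 days remain.
Then 9 full months totalling 274 days.
April 1–25, 1923: 25 days.
Residual: 305 days.
Total: 2496 days.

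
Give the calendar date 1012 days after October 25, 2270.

August 2, 2273

Count 1012 days after October 25, 2270:
Day-of-year of October 25, 2270: 298.
Day-of-year of August 2, 2273: 214.
2270 has 365 days, so 365 − 298 = 67 days remain in 2270.
Full years: 2271: 365; 2272: 366. Sum = 731.
Total: 67 + 731 + 214 = 1012 days.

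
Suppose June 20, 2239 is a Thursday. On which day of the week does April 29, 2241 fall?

Thursday

Day-of-year of June 20, 2239: 171.
Day-of-year of April 29, 2241: 119.
2239 has 365 days, so 365 − 171 = 194 days remain in 2239.
Full years: 2240: 366. Sum = 366.
Total: 194 + 366 + 119 = 679 days.
679 is a multiple of 7, so April 29, 2241 falls on the same weekday: Thursday.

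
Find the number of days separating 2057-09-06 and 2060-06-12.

1010

Day-of-year of September 6, 2057: 249.
Day-of-year of June 12, 2060: 164.
2057 has 365 days, so 365 − 249 = 116 days remain in 2057.
Full years: 2058: 365; 2059: 365. Sum = 730.
Total: 116 + 730 + 164 = 1010 days.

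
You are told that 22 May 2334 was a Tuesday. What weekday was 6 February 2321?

Count forward from the earlier date (February 6, 2321) to the later (May 22, 2334):
Day-of-year of February 6, 2321: 37.
Day-of-year of May 22, 2334: 142.
2321 has 365 days, so 365 − 37 = 328 days remain in 2321.
Full years 2322–2333: 9 common + 3 leap = 9×365 + 3×366 = 4383 days.
Total: 328 + 4383 + 142 = 4853 days.
4853 mod 7 = 2, so 2 days before Tuesday is Sunday.

Sunday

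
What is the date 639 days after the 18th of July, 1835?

the 17th of April, 1837

Count 639 days after July 18, 1835:
July 1835: 31 − 18 = 13 days remain.
Then 20 full months totalling 609 days.
April 1–17, 1837: 17 days.
Total: 13 + 609 + 17 = 639 days.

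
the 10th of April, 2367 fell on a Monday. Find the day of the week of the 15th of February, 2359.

Count forward from the earlier date (February 15, 2359) to the later (April 10, 2367):
From February 15, 2359 to February 15, 2367: 8 years, of which 2 contain a Feb 29 — 6×365 + 2×366 = 2922 days.
February 2367: 28 − 15 = 13 days remain (2367 is not a leap year, so February has 28 days).
Then March (31): 31 days.
April 1–10, 2367: 10 days.
Residual: 54 days.
Total: 2976 days.
2976 mod 7 = 1, so 1 day before Monday is Sunday.

Sunday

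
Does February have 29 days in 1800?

1800 is not a leap year (divisible by 100 but not 400).

No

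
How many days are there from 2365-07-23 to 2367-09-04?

773

July 2365: 31 − 23 = 8 days remain.
Then 25 full months totalling 761 days.
September 1–4, 2367: 4 days.
Total: 8 + 761 + 4 = 773 days.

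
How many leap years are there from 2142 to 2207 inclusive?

Years divisible by 4: 2144, 2148, …, 2204 — 16 in all.
Of these, 2200 is divisible by 100 but not 400, so not leap.
Leap years: 16 − 1 = 15.

15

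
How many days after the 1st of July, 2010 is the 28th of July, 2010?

Within July 2010: 28 − 1 = 27 days.

27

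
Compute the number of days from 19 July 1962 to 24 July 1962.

Within July 1962: 24 − 19 = 5 days.

5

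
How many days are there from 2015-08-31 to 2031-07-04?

From August 31, 2015 to August 31, 2030: 15 years, of which 4 contain a Feb 29 — 11×365 + 4×366 = 5479 days.
August 2030: 31 − 31 = 0 days remain.
Then 10 full months totalling 303 days.
July 1–4, 2031: 4 days.
Residual: 307 days.
Total: 5786 days.

5786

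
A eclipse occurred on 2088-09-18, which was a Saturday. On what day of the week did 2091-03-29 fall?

Thursday

September 18, 2088 → September 18, 2089: 365 days.
September 18, 2089 → September 18, 2090: 365 days.
September 2090: 30 − 18 = 12 days remain.
Then October (31), November (30), December (31), January (31), February 2091 (28): 31 + 30 + 31 + 31 + 28 = 151 days.
March 1–29, 2091: 29 days.
Residual: 192 days.
Total: 922 days.
922 mod 7 = 5, so 5 days after Saturday is Thursday.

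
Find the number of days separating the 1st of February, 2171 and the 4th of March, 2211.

From February 1, 2171 to February 1, 2211: 40 years, of which 9 contain a Feb 29 — 31×365 + 9×366 = 14609 days.
(2200 is not a leap year (divisible by 100 but not 400).)
February 2211: 28 − 1 = 27 days remain (2211 is not a leap year, so February has 28 days).
March 1–4, 2211: 4 days.
Residual: 31 days.
Total: 14640 days.

14640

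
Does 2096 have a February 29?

2096 is a leap year.

Yes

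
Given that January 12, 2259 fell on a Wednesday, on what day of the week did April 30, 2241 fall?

Count forward from the earlier date (April 30, 2241) to the later (January 12, 2259):
Day-of-year of April 30, 2241: 120.
Day-of-year of January 12, 2259: 12.
2241 has 365 days, so 365 − 120 = 245 days remain in 2241.
Full years 2242–2258: 13 common + 4 leap = 13×365 + 4×366 = 6209 days.
Total: 245 + 6209 + 12 = 6466 days.
6466 mod 7 = 5, so 5 days before Wednesday is Friday.

Friday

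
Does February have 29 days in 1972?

1972 is a leap year.

Yes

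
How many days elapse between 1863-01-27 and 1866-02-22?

1122

Day-of-year of January 27, 1863: 27.
Day-of-year of February 22, 1866: 53.
1863 has 365 days, so 365 − 27 = 338 days remain in 1863.
Full years: 1864: 366; 1865: 365. Sum = 731.
Total: 338 + 731 + 53 = 1122 days.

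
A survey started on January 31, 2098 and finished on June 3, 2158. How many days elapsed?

22037

From January 31, 2098 to January 31, 2158: 60 years, of which 14 contain a Feb 29 — 46×365 + 14×366 = 21914 days.
(2100 is not a leap year (divisible by 100 but not 400).)
January 2158: 31 − 31 = 0 days remain.
Then February 2158 (28), March (31), April (30), May (31): 28 + 31 + 30 + 31 = 120 days.
June 1–3, 2158: 3 days.
Residual: 123 days.
Total: 22037 days.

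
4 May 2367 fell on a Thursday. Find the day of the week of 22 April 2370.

Day-of-year of May 4, 2367: 124.
Day-of-year of April 22, 2370: 112.
2367 has 365 days, so 365 − 124 = 241 days remain in 2367.
Full years: 2368: 366; 2369: 365. Sum = 731.
Total: 241 + 731 + 112 = 1084 days.
1084 mod 7 = 6, so 6 days after Thursday is Wednesday.

Wednesday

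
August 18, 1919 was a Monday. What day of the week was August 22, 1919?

Within August 1919: 22 − 18 = 4 days.
4 mod 7 = 4, so 4 days after Monday is Friday.

Friday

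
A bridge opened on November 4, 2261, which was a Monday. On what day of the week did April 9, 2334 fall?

From November 4, 2261 to November 4, 2333: 72 years, of which 17 contain a Feb 29 — 55×365 + 17×366 = 26297 days.
(2300 is not a leap year (divisible by 100 but not 400).)
November 2333: 30 − 4 = 26 days remain.
Then December (31), January (31), February 2334 (28), March (31): 31 + 31 + 28 + 31 = 121 days.
April 1–9, 2334: 9 days.
Residual: 156 days.
Total: 26453 days.
26453 is a multiple of 7, so April 9, 2334 falls on the same weekday: Monday.

Monday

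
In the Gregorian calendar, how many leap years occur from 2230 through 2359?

31

Years divisible by 4: 2232, 2236, …, 2356 — 32 in all.
Of these, 2300 is divisible by 100 but not 400, so not leap.
Leap years: 32 − 1 = 31.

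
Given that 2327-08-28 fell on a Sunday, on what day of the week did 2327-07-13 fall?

Count forward from the earlier date (July 13, 2327) to the later (August 28, 2327):
July 2327: 31 − 13 = 18 days remain.
August 1–28, 2327: 28 days.
Total: 18 + 28 = 46 days.
46 mod 7 = 4, so 4 days before Sunday is Wednesday.

Wednesday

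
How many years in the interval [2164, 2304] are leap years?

Years divisible by 4: 2164, 2168, …, 2304 — 36 in all.
Of these, 2200, 2300 are divisible by 100 but not 400, so not leap.
Leap years: 36 − 2 = 34.

34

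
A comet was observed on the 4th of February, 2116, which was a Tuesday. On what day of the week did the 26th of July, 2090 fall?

Wednesday

Count forward from the earlier date (July 26, 2090) to the later (February 4, 2116):
From July 26, 2090 to July 26, 2115: 25 years, of which 5 contain a Feb 29 — 20×365 + 5×366 = 9130 days.
(2100 is not a leap year (divisible by 100 but not 400).)
July 2115: 31 − 26 = 5 days remain.
Then August (31), September (30), October (31), November (30), December (31), January (31): 31 + 30 + 31 + 30 + 31 + 31 = 184 days.
February 1–4, 2116: 4 days (2116 is a leap year).
Residual: 193 days.
Total: 9323 days.
9323 mod 7 = 6, so 6 days before Tuesday is Wednesday.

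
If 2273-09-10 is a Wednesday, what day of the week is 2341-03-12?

From September 10, 2273 to September 10, 2340: 67 years, of which 16 contain a Feb 29 — 51×365 + 16×366 = 24471 days.
(2300 is not a leap year (divisible by 100 but not 400).)
September 2340: 30 − 10 = 20 days remain.
Then October (31), November (30), December (31), January (31), February 2341 (28): 31 + 30 + 31 + 31 + 28 = 151 days.
March 1–12, 2341: 12 days.
Residual: 183 days.
Total: 24654 days.
24654 is a multiple of 7, so 2341-03-12 falls on the same weekday: Wednesday.

Wednesday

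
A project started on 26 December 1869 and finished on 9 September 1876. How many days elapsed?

2449

December 26, 1869 → December 26, 1870: 365 days.
December 26, 1870 → December 26, 1871: 365 days.
December 26, 1871 → December 26, 1872: 366 days (1872 is a leap year).
December 26, 1872 → December 26, 1873: 365 days.
December 26, 1873 → December 26, 1874: 365 days.
December 26, 1874 → December 26, 1875: 365 days.
December 1875: 31 − 26 = 5 days remain.
Then January (31), February 1876 (29), March (31), April (30), May (31), June (30), July (31), August (31): 31 + 29 + 31 + 30 + 31 + 30 + 31 + 31 = 244 days.
September 1–9, 1876: 9 days.
Residual: 258 days.
Total: 2449 days.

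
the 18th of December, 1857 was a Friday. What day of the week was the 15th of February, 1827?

Count forward from the earlier date (February 15, 1827) to the later (December 18, 1857):
Day-of-year of February 15, 1827: 46.
Day-of-year of December 18, 1857: 352.
1827 has 365 days, so 365 − 46 = 319 days remain in 1827.
Full years 1828–1856: 21 common + 8 leap = 21×365 + 8×366 = 10593 days.
Total: 319 + 10593 + 352 = 11264 days.
11264 mod 7 = 1, so 1 day before Friday is Thursday.

Thursday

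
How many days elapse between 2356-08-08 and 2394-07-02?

13842

From August 8, 2356 to August 8, 2393: 37 years, of which 9 contain a Feb 29 — 28×365 + 9×366 = 13514 days.
August 2393: 31 − 8 = 23 days remain.
Then 10 full months totalling 303 days.
July 1–2, 2394: 2 days.
Residual: 328 days.
Total: 13842 days.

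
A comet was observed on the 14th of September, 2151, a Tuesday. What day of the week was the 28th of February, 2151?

Sunday

Count forward from the earlier date (February 28, 2151) to the later (September 14, 2151):
February 2151: 28 − 28 = 0 days remain (2151 is not a leap year, so February has 28 days).
Then March (31), April (30), May (31), June (30), July (31), August (31): 31 + 30 + 31 + 30 + 31 + 31 = 184 days.
September 1–14, 2151: 14 days.
Total: 0 + 184 + 14 = 198 days.
198 mod 7 = 2, so 2 days before Tuesday is Sunday.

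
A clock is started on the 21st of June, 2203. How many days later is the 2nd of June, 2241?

Day-of-year of June 21, 2203: 172.
Day-of-year of June 2, 2241: 153.
2203 has 365 days, so 365 − 172 = 193 days remain in 2203.
Full years 2204–2240: 27 common + 10 leap = 27×365 + 10×366 = 13515 days.
Total: 193 + 13515 + 153 = 13861 days.

13861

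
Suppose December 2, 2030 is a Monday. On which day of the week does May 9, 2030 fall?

Count forward from the earlier date (May 9, 2030) to the later (December 2, 2030):
May 2030: 31 − 9 = 22 days remain.
Then June (30), July (31), August (31), September (30), October (31), November (30): 30 + 31 + 31 + 30 + 31 + 30 = 183 days.
December 1–2, 2030: 2 days.
Total: 22 + 183 + 2 = 207 days.
207 mod 7 = 4, so 4 days before Monday is Thursday.

Thursday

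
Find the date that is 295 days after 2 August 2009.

24 May 2010

Count 295 days after August 2, 2009:
August 2009: 31 − 2 = 29 days remain.
Then September (30), October (31), November (30), December (31), January (31), February 2010 (28), March (31), April (30): 30 + 31 + 30 + 31 + 31 + 28 + 31 + 30 = 242 days.
May 1–24, 2010: 24 days.
Residual: 295 days.
Total: 295 days.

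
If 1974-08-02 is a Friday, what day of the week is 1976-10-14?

Day-of-year of August 2, 1974: 214.
Day-of-year of October 14, 1976: 288.
1974 has 365 days, so 365 − 214 = 151 days remain in 1974.
Full years: 1975: 365. Sum = 365.
Total: 151 + 365 + 288 = 804 days.
804 mod 7 = 6, so 6 days after Friday is Thursday.

Thursday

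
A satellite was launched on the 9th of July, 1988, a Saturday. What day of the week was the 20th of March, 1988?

Sunday

Count forward from the earlier date (March 20, 1988) to the later (July 9, 1988):
March 1988: 31 − 20 = 11 days remain.
Then April (30), May (31), June (30): 30 + 31 + 30 = 91 days.
July 1–9, 1988: 9 days.
Total: 11 + 91 + 9 = 111 days.
111 mod 7 = 6, so 6 days before Saturday is Sunday.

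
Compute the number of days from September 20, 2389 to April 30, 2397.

From September 20, 2389 to September 20, 2396: 7 years, of which 2 contain a Feb 29 — 5×365 + 2×366 = 2557 days.
September 2396: 30 − 20 = 10 days remain.
Then October (31), November (30), December (31), January (31), February 2397 (28), March (31): 31 + 30 + 31 + 31 + 28 + 31 = 182 days.
April 1–30, 2397: 30 days.
Residual: 222 days.
Total: 2779 days.

2779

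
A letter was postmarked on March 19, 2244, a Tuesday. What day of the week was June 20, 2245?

Day-of-year of March 19, 2244: 79.
Day-of-year of June 20, 2245: 171.
2244 has 366 days, so 366 − 79 = 287 days remain in 2244.
Total: 287 + 171 = 458 days.
458 mod 7 = 3, so 3 days after Tuesday is Friday.

Friday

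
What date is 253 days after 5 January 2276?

14 September 2276

Count 253 days after January 5, 2276:
January 2276: 31 − 5 = 26 days remain.
Then February 2276 (29), March (31), April (30), May (31), June (30), July (31), August (31): 29 + 31 + 30 + 31 + 30 + 31 + 31 = 213 days.
September 1–14, 2276: 14 days.
Total: 26 + 213 + 14 = 253 days.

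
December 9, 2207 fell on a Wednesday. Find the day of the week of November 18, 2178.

Wednesday

Count forward from the earlier date (November 18, 2178) to the later (December 9, 2207):
Day-of-year of November 18, 2178: 322.
Day-of-year of December 9, 2207: 343.
2178 has 365 days, so 365 − 322 = 43 days remain in 2178.
Full years 2179–2206: 22 common + 6 leap = 22×365 + 6×366 = 10226 days.
Total: 43 + 10226 + 343 = 10612 days.
10612 is a multiple of 7, so November 18, 2178 falls on the same weekday: Wednesday.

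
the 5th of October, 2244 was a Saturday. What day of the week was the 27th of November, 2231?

Count forward from the earlier date (November 27, 2231) to the later (October 5, 2244):
Day-of-year of November 27, 2231: 331.
Day-of-year of October 5, 2244: 279.
2231 has 365 days, so 365 − 331 = 34 days remain in 2231.
Full years 2232–2243: 9 common + 3 leap = 9×365 + 3×366 = 4383 days.
Total: 34 + 4383 + 279 = 4696 days.
4696 mod 7 = 6, so 6 days before Saturday is Sunday.

Sunday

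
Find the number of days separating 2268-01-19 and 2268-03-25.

January 2268: 31 − 19 = 12 days remain.
Then February 2268 (29): 29 days.
March 1–25, 2268: 25 days.
Total: 12 + 29 + 25 = 66 days.

66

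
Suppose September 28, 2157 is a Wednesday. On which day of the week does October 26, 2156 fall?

Tuesday

Count forward from the earlier date (October 26, 2156) to the later (September 28, 2157):
Day-of-year of October 26, 2156: 300.
Day-of-year of September 28, 2157: 271.
2156 has 366 days, so 366 − 300 = 66 days remain in 2156.
Total: 66 + 271 = 337 days.
337 mod 7 = 1, so 1 day before Wednesday is Tuesday.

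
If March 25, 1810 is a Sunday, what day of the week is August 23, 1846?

Day-of-year of March 25, 1810: 84.
Day-of-year of August 23, 1846: 235.
1810 has 365 days, so 365 − 84 = 281 days remain in 1810.
Full years 1811–1845: 26 common + 9 leap = 26×365 + 9×366 = 12784 days.
Total: 281 + 12784 + 235 = 13300 days.
13300 is a multiple of 7, so August 23, 1846 falls on the same weekday: Sunday.

Sunday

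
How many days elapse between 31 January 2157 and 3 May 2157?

92

January 2157: 31 − 31 = 0 days remain.
Then February 2157 (28), March (31), April (30): 28 + 31 + 30 = 89 days.
May 1–3, 2157: 3 days.
Total: 0 + 89 + 3 = 92 days.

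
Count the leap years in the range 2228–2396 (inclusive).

42

Years divisible by 4: 2228, 2232, …, 2396 — 43 in all.
Of these, 2300 is divisible by 100 but not 400, so not leap.
Leap years: 43 − 1 = 42.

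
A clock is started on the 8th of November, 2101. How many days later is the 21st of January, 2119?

6283

From November 8, 2101 to November 8, 2118: 17 years, of which 4 contain a Feb 29 — 13×365 + 4×366 = 6209 days.
November 2118: 30 − 8 = 22 days remain.
Then December (31): 31 days.
January 1–21, 2119: 21 days.
Residual: 74 days.
Total: 6283 days.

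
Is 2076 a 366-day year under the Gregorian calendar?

2076 is a leap year.

Yes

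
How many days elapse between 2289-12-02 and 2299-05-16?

Day-of-year of December 2, 2289: 336.
Day-of-year of May 16, 2299: 136.
2289 has 365 days, so 365 − 336 = 29 days remain in 2289.
Full years 2290–2298: 7 common + 2 leap = 7×365 + 2×366 = 3287 days.
Total: 29 + 3287 + 136 = 3452 days.

3452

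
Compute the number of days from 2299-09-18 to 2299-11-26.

69

September 2299: 30 − 18 = 12 days remain.
Then October (31): 31 days.
November 1–26, 2299: 26 days.
Total: 12 + 31 + 26 = 69 days.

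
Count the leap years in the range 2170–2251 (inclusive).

19

Years divisible by 4: 2172, 2176, …, 2248 — 20 in all.
Of these, 2200 is divisible by 100 but not 400, so not leap.
Leap years: 20 − 1 = 19.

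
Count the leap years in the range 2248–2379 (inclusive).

32

Years divisible by 4: 2248, 2252, …, 2376 — 33 in all.
Of these, 2300 is divisible by 100 but not 400, so not leap.
Leap years: 33 − 1 = 32.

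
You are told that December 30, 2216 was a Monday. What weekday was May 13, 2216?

Count forward from the earlier date (May 13, 2216) to the later (December 30, 2216):
May 2216: 31 − 13 = 18 days remain.
Then June (30), July (31), August (31), September (30), October (31), November (30): 30 + 31 + 31 + 30 + 31 + 30 = 183 days.
December 1–30, 2216: 30 days.
Total: 18 + 183 + 30 = 231 days.
231 is a multiple of 7, so May 13, 2216 falls on the same weekday: Monday.

Monday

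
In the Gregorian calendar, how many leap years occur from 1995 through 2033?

Years divisible by 4 in [1995, 2033]: 1996, 2000, 2004, 2008, 2012, 2016, 2020, 2024, 2028, 2032.
2000 is divisible by 400, so still leap.
No century exceptions apply. Count: 10.

10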